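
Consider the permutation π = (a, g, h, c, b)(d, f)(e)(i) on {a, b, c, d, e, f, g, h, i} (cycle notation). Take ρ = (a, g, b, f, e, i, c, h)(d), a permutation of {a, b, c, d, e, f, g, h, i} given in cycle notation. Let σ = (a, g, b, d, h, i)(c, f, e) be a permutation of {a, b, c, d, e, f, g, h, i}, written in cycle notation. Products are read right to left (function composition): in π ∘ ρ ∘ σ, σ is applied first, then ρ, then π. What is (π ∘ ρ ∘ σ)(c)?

e

(π ∘ ρ ∘ σ)(c) = π(ρ(σ(c))). σ(c) = f, then ρ(f) = e, then π(e) = e, so the result is e.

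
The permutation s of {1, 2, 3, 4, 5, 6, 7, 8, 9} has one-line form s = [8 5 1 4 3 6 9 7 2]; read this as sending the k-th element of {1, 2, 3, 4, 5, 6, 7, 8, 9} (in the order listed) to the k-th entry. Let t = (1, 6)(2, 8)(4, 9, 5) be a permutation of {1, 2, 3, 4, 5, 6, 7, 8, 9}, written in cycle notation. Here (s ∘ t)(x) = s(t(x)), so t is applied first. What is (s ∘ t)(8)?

5

t(8) = 2, then s(2) = 5; composing gives (s ∘ t)(8) = 5.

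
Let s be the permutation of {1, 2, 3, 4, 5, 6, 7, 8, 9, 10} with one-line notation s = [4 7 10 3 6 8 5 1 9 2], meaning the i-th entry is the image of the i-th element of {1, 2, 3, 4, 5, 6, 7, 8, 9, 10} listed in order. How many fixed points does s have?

1

The fixed points (elements with s(x) = x) are {9}, so there is 1.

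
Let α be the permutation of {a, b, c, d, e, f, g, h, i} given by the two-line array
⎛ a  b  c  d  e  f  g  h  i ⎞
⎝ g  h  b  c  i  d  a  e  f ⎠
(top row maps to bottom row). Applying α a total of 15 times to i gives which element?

Tracing i → f → … returns to i after 7 steps, so i lies in a 7-cycle (b h e i f d c).
On a 7-cycle, α^7 is the identity, so α^15 = α^1 there (15 ≡ 1 mod 7).
Advancing 1 step from i: i → f.

f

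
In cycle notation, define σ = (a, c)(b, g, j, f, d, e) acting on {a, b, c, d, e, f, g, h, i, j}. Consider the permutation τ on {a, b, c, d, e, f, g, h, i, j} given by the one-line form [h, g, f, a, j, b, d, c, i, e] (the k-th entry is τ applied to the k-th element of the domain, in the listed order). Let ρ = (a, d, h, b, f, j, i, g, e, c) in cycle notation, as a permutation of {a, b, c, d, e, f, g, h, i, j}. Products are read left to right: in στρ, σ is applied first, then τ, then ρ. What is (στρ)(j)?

(στρ)(j) = ρ(τ(σ(j))). σ(j) = f, then τ(f) = b, then ρ(b) = f, so the result is f.

f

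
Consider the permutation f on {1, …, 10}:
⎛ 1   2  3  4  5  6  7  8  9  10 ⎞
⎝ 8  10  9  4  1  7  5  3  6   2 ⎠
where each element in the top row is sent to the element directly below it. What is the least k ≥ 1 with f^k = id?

Decomposing into disjoint cycles gives cycle lengths 7, 2, 1.
The order of f is the least common multiple of its cycle lengths: lcm(7, 2) = 14.

14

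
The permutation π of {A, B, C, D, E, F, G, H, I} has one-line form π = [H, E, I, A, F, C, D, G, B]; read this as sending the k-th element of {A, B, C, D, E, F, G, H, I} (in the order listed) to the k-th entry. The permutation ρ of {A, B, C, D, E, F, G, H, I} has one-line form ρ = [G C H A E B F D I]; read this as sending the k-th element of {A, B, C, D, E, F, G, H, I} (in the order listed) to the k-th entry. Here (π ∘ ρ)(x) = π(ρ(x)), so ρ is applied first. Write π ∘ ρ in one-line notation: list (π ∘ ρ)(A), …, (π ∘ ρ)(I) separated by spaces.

(π ∘ ρ)(x) = π(ρ(x)). Computing each image: π(ρ(A)) = π(G) = D, π(ρ(B)) = π(C) = I, π(ρ(C)) = π(H) = G, π(ρ(D)) = π(A) = H, π(ρ(E)) = π(E) = F, π(ρ(F)) = π(B) = E, π(ρ(G)) = π(F) = C, π(ρ(H)) = π(D) = A, π(ρ(I)) = π(I) = B.
Hence π ∘ ρ = [D I G H F E C A B].

D I G H F E C A B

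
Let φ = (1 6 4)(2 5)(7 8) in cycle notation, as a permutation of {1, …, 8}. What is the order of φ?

The cycle type of φ is (3, 2, 2, 1).
The order is lcm(3, 2, 2) = 6.

6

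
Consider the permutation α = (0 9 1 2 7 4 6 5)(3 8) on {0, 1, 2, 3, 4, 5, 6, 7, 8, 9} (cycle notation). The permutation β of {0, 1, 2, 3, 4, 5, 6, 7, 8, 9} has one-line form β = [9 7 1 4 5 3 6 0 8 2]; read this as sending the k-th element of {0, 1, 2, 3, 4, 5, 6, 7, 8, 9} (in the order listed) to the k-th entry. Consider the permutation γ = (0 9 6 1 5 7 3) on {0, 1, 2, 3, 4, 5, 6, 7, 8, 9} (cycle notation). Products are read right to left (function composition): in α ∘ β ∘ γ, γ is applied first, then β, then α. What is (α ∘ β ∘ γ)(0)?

Apply the permutations in order: γ(0) = 9, then β(9) = 2, then α(2) = 7. So (α ∘ β ∘ γ)(0) = 7.

7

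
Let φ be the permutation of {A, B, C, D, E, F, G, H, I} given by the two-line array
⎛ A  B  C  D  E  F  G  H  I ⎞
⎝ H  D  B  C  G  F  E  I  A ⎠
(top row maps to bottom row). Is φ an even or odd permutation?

odd

In disjoint-cycle form the cycle lengths are 3, 3, 2, 1.
A cycle of length ℓ contributes ℓ−1 transpositions, so φ is a product of 2 + 2 + 1 = 5 transpositions — odd.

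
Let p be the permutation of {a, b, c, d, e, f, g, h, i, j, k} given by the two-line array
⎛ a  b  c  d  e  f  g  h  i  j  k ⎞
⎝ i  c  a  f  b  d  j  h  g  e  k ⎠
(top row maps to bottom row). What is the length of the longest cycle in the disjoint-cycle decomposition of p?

7

Decomposing into disjoint cycles gives (a i g j e b c)(d f); the longest has length 7.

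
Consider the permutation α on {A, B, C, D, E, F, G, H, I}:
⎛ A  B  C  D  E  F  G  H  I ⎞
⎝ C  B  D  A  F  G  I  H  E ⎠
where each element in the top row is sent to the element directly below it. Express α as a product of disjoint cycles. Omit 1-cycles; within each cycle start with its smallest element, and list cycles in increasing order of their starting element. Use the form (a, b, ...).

Start at A and follow images: A → C → D → A, giving the cycle (A, C, D).
Continuing from each remaining unvisited element yields (A, C, D)(E, F, G, I).

(A, C, D)(E, F, G, I)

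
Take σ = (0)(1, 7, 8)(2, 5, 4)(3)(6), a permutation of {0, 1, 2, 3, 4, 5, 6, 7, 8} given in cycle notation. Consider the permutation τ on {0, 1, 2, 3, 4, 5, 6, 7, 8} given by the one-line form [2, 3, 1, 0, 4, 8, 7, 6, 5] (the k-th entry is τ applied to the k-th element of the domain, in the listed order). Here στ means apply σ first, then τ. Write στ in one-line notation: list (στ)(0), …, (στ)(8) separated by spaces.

Chase each element through σ then τ: 0 → 0 → 2; 1 → 7 → 6; 2 → 5 → 8; 3 → 3 → 0; 4 → 2 → 1; 5 → 4 → 4; 6 → 6 → 7; 7 → 8 → 5; 8 → 1 → 3.
Collecting the images, στ = [2 6 8 0 1 4 7 5 3].

2 6 8 0 1 4 7 5 3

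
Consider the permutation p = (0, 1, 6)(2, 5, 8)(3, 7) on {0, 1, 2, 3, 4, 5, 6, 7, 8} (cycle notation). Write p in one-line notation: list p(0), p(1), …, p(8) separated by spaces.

Image by image: 0↦1, 1↦6, 2↦5, 3↦7, 4↦4, 5↦8, 6↦0, 7↦3, 8↦2.
Listing these in domain order gives 1 6 5 7 4 8 0 3 2.

1 6 5 7 4 8 0 3 2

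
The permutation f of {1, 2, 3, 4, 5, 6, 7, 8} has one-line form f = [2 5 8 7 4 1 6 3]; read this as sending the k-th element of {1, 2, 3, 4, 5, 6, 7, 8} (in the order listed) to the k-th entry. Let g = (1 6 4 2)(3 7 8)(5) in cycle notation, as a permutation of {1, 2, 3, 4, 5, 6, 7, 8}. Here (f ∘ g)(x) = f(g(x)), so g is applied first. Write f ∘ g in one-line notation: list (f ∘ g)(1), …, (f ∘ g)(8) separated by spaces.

1 2 6 5 4 7 3 8

Chase each element through g then f: 1 → 6 → 1; 2 → 1 → 2; 3 → 7 → 6; 4 → 2 → 5; 5 → 5 → 4; 6 → 4 → 7; 7 → 8 → 3; 8 → 3 → 8.
Collecting the images, f ∘ g = [1 2 6 5 4 7 3 8].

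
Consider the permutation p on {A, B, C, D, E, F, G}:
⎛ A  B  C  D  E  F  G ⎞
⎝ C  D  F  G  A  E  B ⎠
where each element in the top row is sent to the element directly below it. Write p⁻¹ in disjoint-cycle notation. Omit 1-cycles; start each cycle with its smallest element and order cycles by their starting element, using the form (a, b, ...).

First write p in disjoint cycles: (A, C, F, E)(B, D, G).
Reversing each cycle (and rotating so the smallest element leads) gives p⁻¹ = (A, E, F, C)(B, G, D).

(A, E, F, C)(B, G, D)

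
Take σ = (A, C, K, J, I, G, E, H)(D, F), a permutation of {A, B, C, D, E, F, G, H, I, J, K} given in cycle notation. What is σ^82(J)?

G

J lies in the 8-cycle (A, C, K, J, I, G, E, H).
Since the cycle has length 8, σ^82 acts on it the same as σ^2 (82 mod 8 = 2).
Stepping 2 places around the cycle: J → I → G.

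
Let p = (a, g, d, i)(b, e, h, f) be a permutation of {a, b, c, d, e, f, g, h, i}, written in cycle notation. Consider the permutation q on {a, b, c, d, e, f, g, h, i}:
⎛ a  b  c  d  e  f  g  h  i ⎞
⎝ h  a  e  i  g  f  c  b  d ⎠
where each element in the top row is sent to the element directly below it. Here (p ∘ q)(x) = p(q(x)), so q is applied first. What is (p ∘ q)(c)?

(p ∘ q)(c) = p(q(c)). q(c) = e, then p(e) = h. So (p ∘ q)(c) = h.

h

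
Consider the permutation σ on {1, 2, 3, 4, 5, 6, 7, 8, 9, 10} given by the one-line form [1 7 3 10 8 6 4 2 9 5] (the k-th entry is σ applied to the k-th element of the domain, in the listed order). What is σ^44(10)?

Tracing 10 → 5 → … returns to 10 after 6 steps, so 10 lies in a 6-cycle (2 7 4 10 5 8).
Since the cycle has length 6, σ^44 acts on it the same as σ^2 (44 mod 6 = 2).
Advancing 2 steps from 10: 10 → 5 → 8.

8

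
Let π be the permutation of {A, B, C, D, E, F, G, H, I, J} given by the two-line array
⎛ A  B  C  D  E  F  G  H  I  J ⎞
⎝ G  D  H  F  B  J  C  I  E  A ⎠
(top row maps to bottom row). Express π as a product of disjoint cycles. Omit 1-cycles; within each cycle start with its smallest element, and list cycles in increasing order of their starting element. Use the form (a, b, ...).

(A, G, C, H, I, E, B, D, F, J)

Iterating π from A gives A → G → C → H → I → E → B → D → F → J → A; that is the 10-cycle (A, G, C, H, I, E, B, D, F, J).
Repeating from the next unused element and collecting all non-trivial cycles gives (A, G, C, H, I, E, B, D, F, J).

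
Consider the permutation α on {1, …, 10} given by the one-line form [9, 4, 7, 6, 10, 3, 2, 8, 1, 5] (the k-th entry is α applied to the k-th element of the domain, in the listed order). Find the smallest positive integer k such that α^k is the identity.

Writing α as disjoint cycles, the cycle lengths are 5, 2, 2, 1.
The order is lcm(5, 2, 2) = 10.

10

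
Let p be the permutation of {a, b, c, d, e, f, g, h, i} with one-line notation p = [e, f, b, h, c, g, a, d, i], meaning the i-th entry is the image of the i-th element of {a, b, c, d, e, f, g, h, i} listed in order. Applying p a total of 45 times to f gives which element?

Tracing f → g → … returns to f after 6 steps, so f lies in a 6-cycle (a e c b f g).
Since the cycle has length 6, p^45 acts on it the same as p^3 (45 mod 6 = 3).
Stepping 3 places around the cycle: f → g → a → e.

e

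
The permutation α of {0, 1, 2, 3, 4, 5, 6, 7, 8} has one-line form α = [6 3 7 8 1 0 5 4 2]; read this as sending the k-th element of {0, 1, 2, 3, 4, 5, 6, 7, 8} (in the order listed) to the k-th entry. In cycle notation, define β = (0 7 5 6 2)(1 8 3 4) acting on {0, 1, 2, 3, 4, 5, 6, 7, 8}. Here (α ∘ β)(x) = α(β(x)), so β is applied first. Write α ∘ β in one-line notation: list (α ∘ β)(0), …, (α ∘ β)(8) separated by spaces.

For each element, apply β then α: 0 → 7 → 4; 1 → 8 → 2; 2 → 0 → 6; 3 → 4 → 1; 4 → 1 → 3; 5 → 6 → 5; 6 → 2 → 7; 7 → 5 → 0; 8 → 3 → 8.
Collecting the images, α ∘ β = [4 2 6 1 3 5 7 0 8].

4 2 6 1 3 5 7 0 8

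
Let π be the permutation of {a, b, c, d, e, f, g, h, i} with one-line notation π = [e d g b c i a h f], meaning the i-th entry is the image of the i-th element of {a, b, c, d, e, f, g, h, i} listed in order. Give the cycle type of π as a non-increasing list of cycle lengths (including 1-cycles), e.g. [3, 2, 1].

The disjoint cycles are (a, e, c, g)(b, d)(f, i)(h), with lengths 4, 2, 2, 1 in non-increasing order.

[4, 2, 2, 1]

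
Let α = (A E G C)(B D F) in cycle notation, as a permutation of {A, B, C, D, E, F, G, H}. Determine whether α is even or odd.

The cycle lengths are 4, 3, 1.
A cycle of length ℓ contributes ℓ−1 transpositions, so α is a product of 3 + 2 = 5 transpositions — odd.

odd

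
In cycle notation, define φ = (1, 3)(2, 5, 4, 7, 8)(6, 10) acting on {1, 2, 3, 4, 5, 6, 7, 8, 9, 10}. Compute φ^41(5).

4

5 lies in the 5-cycle (2, 5, 4, 7, 8).
Since the cycle has length 5, φ^41 acts on it the same as φ^1 (41 mod 5 = 1).
Advancing 1 step from 5: 5 → 4.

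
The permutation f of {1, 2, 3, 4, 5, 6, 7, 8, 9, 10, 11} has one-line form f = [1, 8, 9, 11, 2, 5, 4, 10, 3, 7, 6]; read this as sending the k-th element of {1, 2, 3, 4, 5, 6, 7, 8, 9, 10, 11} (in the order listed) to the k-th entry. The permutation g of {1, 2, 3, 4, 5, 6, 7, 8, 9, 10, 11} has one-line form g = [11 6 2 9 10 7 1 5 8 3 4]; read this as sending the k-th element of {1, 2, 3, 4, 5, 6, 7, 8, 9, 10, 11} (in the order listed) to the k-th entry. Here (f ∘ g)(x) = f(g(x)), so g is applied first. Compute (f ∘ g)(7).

First apply g: g(7) = 1, then f(1) = 1. Thus (f ∘ g)(7) = 1.

1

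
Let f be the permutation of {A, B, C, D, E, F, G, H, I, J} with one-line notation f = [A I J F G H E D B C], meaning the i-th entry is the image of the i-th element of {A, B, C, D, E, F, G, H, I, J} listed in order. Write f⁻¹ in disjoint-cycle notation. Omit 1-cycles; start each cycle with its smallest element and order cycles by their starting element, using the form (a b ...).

The cycle decomposition of f is (B I)(C J)(D F H)(E G).
Reversing each cycle (and rotating so the smallest element leads) gives f⁻¹ = (B I)(C J)(D H F)(E G).

(B I)(C J)(D H F)(E G)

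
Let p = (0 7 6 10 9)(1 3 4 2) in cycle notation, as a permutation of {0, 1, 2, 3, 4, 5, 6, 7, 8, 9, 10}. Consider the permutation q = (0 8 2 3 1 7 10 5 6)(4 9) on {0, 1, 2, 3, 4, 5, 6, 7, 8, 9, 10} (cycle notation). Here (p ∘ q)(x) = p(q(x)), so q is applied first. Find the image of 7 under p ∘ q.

9

q(7) = 10, then p(10) = 9; composing gives (p ∘ q)(7) = 9.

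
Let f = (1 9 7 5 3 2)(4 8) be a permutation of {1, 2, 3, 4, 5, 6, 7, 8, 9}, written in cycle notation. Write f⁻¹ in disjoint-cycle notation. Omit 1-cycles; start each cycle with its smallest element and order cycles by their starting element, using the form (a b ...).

(1 2 3 5 7 9)(4 8)

The inverse reverses each cycle.
After reversing and putting each cycle's least element first, f⁻¹ = (1 2 3 5 7 9)(4 8).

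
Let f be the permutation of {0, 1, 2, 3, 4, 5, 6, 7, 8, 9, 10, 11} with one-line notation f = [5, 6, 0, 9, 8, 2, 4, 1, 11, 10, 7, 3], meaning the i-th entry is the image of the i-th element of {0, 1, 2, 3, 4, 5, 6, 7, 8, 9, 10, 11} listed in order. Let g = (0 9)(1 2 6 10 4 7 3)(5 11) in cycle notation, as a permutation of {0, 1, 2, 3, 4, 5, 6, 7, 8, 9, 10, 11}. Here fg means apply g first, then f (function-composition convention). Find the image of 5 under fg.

First apply g: g(5) = 11, then f(11) = 3. Thus (fg)(5) = 3.

3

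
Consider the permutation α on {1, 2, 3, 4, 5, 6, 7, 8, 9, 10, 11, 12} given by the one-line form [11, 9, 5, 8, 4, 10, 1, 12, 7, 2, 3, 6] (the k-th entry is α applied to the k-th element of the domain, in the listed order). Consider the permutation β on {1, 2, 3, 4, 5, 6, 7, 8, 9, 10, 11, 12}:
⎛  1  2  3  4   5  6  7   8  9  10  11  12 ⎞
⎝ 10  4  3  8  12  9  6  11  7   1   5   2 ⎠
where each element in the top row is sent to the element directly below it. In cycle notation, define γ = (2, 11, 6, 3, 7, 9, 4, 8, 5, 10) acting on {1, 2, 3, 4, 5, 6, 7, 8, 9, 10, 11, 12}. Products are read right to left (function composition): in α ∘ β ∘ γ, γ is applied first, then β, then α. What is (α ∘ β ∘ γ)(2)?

4

(α ∘ β ∘ γ)(2) = α(β(γ(2))). γ(2) = 11, then β(11) = 5, then α(5) = 4, so the result is 4.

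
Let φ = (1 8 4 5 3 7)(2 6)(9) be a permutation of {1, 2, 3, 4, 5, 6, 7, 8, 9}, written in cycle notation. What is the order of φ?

6

The cycle type of φ is (6, 2, 1).
The order of φ is the least common multiple of its cycle lengths: lcm(6, 2) = 6.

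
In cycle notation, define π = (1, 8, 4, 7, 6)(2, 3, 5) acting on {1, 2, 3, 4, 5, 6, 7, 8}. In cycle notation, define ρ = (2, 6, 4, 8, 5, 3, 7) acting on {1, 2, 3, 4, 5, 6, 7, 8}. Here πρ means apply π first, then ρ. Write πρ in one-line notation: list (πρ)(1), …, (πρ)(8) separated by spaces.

5 7 3 2 6 1 4 8

Chase each element through π then ρ: 1 → 8 → 5; 2 → 3 → 7; 3 → 5 → 3; 4 → 7 → 2; 5 → 2 → 6; 6 → 1 → 1; 7 → 6 → 4; 8 → 4 → 8.
So πρ in one-line form is 5 7 3 2 6 1 4 8.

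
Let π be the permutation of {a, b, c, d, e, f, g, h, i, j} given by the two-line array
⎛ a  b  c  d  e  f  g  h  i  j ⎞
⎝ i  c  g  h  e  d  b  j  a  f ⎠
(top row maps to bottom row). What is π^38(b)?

g

Tracing b → c → … returns to b after 3 steps, so b lies in a 3-cycle (b c g).
On a 3-cycle, π^3 is the identity, so π^38 = π^2 there (38 ≡ 2 mod 3).
Advancing 2 steps from b: b → c → g.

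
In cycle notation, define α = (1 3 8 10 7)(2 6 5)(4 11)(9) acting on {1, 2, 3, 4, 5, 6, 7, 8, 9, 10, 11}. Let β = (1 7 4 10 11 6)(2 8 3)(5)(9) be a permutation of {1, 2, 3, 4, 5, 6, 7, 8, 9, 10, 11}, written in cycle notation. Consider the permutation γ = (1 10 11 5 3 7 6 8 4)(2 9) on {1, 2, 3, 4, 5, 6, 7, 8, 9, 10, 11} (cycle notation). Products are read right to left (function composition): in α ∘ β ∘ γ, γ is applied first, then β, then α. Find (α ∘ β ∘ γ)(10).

5

Chase 10: γ(10) = 11; β(11) = 6; α(6) = 5. Hence (α ∘ β ∘ γ)(10) = 5.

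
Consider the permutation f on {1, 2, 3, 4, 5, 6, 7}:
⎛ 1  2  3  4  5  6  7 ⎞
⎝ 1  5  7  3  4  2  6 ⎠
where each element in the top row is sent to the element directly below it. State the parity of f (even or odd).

In disjoint-cycle form the cycle lengths are 6, 1.
A cycle of length ℓ contributes ℓ−1 transpositions, so f is a product of 5 transpositions — odd.

odd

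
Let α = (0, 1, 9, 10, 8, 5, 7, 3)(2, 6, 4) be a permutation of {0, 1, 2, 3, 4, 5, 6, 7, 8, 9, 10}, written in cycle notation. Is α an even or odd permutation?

The cycle lengths are 8, 3.
A cycle is odd iff its length is even; α has 1 even-length cycle, so sgn(α) = (−1)^1 and α is odd.

odd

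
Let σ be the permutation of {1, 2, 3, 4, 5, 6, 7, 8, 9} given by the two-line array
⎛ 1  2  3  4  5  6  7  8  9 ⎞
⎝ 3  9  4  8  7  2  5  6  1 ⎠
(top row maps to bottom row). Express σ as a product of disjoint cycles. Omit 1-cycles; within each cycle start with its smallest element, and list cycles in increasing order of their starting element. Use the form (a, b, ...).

From 1: 1 → 3 → 4 → 8 → 6 → 2 → 9 → 1, closing the cycle (1, 3, 4, 8, 6, 2, 9).
Continuing from each remaining unvisited element yields (1, 3, 4, 8, 6, 2, 9)(5, 7).

(1, 3, 4, 8, 6, 2, 9)(5, 7)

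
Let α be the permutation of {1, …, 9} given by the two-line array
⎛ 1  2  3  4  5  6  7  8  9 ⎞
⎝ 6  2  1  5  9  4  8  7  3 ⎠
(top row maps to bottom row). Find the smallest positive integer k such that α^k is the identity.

Writing α as disjoint cycles, the cycle lengths are 6, 2, 1.
Since disjoint cycles commute, ord(α) = lcm(6, 2) = 6.

6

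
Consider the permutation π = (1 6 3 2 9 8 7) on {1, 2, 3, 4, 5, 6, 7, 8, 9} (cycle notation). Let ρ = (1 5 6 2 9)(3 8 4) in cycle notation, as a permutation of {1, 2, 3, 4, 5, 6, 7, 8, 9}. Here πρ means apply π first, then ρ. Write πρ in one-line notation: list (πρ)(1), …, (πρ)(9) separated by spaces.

2 1 9 3 6 8 5 7 4

(πρ)(x) = ρ(π(x)). Computing each image: ρ(π(1)) = ρ(6) = 2, ρ(π(2)) = ρ(9) = 1, ρ(π(3)) = ρ(2) = 9, ρ(π(4)) = ρ(4) = 3, ρ(π(5)) = ρ(5) = 6, ρ(π(6)) = ρ(3) = 8, ρ(π(7)) = ρ(1) = 5, ρ(π(8)) = ρ(7) = 7, ρ(π(9)) = ρ(8) = 4.
Hence πρ = [2 1 9 3 6 8 5 7 4].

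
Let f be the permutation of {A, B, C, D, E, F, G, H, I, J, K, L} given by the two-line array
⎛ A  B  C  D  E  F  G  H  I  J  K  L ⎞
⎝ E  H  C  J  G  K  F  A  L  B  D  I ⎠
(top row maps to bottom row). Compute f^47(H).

E

Tracing H → A → … returns to H after 9 steps, so H lies in a 9-cycle (A, E, G, F, K, D, J, B, H).
Powers repeat with period 9 on this cycle, and 47 mod 9 = 2, so f^47(H) = f^2(H).
Advancing 2 steps from H: H → A → E.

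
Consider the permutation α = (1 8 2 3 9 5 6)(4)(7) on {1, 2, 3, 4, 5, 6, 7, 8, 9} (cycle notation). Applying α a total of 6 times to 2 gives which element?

8

2 lies in the 7-cycle (1 8 2 3 9 5 6).
Stepping 6 places around the cycle: 2 → 3 → 9 → 5 → 6 → 1 → 8.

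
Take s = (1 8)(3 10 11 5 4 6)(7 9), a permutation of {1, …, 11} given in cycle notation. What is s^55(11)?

11 lies in the 6-cycle (3 10 11 5 4 6).
Since the cycle has length 6, s^55 acts on it the same as s^1 (55 mod 6 = 1).
Stepping 1 place around the cycle: 11 → 5.

5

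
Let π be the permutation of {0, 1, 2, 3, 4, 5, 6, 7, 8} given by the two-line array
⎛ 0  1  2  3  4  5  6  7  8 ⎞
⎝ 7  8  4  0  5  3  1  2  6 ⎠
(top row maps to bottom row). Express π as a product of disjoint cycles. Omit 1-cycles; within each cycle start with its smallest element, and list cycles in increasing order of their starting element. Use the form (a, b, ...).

(0, 7, 2, 4, 5, 3)(1, 8, 6)

Iterating π from 0 gives 0 → 7 → 2 → 4 → 5 → 3 → 0; that is the 6-cycle (0, 7, 2, 4, 5, 3).
Continuing from each remaining unvisited element yields (0, 7, 2, 4, 5, 3)(1, 8, 6).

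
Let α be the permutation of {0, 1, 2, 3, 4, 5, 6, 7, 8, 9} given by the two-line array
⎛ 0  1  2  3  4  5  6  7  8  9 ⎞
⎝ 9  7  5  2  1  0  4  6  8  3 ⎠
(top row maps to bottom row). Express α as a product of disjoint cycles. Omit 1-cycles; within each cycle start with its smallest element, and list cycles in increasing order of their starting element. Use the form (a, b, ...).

From 0: 0 → 9 → 3 → 2 → 5 → 0, closing the cycle (0, 9, 3, 2, 5).
Continuing from each remaining unvisited element yields (0, 9, 3, 2, 5)(1, 7, 6, 4).

(0, 9, 3, 2, 5)(1, 7, 6, 4)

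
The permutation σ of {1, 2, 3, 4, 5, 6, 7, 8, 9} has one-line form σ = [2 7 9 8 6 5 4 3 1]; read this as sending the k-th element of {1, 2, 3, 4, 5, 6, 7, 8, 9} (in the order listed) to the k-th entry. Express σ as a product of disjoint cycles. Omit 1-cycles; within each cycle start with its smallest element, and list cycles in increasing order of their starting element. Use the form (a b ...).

From 1: 1 → 2 → 7 → 4 → 8 → 3 → 9 → 1, closing the cycle (1 2 7 4 8 3 9).
Repeating from the next unused element and collecting all non-trivial cycles gives (1 2 7 4 8 3 9)(5 6).

(1 2 7 4 8 3 9)(5 6)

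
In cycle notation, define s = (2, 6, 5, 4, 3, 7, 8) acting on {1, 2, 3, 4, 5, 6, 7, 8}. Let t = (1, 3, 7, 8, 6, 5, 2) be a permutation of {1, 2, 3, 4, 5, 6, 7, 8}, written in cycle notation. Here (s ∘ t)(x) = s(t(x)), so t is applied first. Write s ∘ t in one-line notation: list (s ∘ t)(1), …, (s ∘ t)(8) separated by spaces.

7 1 8 3 6 4 2 5

(s ∘ t)(x) = s(t(x)). Computing each image: s(t(1)) = s(3) = 7, s(t(2)) = s(1) = 1, s(t(3)) = s(7) = 8, s(t(4)) = s(4) = 3, s(t(5)) = s(2) = 6, s(t(6)) = s(5) = 4, s(t(7)) = s(8) = 2, s(t(8)) = s(6) = 5.
Hence s ∘ t = [7 1 8 3 6 4 2 5].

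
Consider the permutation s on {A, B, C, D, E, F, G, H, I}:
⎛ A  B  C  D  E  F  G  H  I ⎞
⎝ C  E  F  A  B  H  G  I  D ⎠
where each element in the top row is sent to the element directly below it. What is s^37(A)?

C

Tracing A → C → … returns to A after 6 steps, so A lies in a 6-cycle (A, C, F, H, I, D).
Since the cycle has length 6, s^37 acts on it the same as s^1 (37 mod 6 = 1).
Stepping 1 place around the cycle: A → C.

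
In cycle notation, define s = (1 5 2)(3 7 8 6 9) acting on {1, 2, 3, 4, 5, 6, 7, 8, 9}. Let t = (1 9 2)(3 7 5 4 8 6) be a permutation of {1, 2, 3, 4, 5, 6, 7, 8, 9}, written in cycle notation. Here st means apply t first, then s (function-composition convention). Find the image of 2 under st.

5

First apply t: t(2) = 1, then s(1) = 5. Thus (st)(2) = 5.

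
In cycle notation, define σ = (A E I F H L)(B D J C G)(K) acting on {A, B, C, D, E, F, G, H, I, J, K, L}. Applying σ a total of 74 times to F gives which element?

F lies in the 6-cycle (A E I F H L).
Powers repeat with period 6 on this cycle, and 74 mod 6 = 2, so σ^74(F) = σ^2(F).
Advancing 2 steps from F: F → H → L.

L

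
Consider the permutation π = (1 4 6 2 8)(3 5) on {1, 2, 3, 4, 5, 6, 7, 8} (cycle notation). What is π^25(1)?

1 lies in the 5-cycle (1 4 6 2 8).
Since the cycle has length 5, π^25 acts on it the same as π^0 (25 mod 5 = 0).
So π^25(1) = 1.

1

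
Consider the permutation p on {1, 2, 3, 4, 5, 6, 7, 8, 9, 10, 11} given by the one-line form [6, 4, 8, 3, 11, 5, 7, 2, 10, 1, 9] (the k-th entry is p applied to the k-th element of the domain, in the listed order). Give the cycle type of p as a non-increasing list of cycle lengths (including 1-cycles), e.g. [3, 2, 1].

The disjoint cycles are (1, 6, 5, 11, 9, 10)(2, 4, 3, 8)(7), with lengths 6, 4, 1 in non-increasing order.

[6, 4, 1]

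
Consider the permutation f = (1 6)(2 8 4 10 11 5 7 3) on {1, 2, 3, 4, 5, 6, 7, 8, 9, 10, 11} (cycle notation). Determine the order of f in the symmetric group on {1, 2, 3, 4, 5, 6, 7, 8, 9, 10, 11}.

The disjoint cycles have lengths 8, 2, 1.
The order is lcm(8, 2) = 8.

8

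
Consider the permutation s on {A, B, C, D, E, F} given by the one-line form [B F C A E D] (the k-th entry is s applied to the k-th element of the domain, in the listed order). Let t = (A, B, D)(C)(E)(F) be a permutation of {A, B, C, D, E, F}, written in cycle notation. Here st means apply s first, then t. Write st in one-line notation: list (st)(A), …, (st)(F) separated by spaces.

(st)(x) = t(s(x)). Computing each image: t(s(A)) = t(B) = D, t(s(B)) = t(F) = F, t(s(C)) = t(C) = C, t(s(D)) = t(A) = B, t(s(E)) = t(E) = E, t(s(F)) = t(D) = A.
Hence st = [D F C B E A].

D F C B E A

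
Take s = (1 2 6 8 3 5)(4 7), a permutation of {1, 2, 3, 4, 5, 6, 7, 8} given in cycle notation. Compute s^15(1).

1 lies in the 6-cycle (1 2 6 8 3 5).
Since the cycle has length 6, s^15 acts on it the same as s^3 (15 mod 6 = 3).
Stepping 3 places around the cycle: 1 → 2 → 6 → 8.

8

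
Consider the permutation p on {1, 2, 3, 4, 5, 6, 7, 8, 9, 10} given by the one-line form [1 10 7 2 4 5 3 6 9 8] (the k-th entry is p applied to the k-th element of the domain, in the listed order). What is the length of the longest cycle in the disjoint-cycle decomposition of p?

6

Decomposing into disjoint cycles gives (2 10 8 6 5 4)(3 7); the longest has length 6.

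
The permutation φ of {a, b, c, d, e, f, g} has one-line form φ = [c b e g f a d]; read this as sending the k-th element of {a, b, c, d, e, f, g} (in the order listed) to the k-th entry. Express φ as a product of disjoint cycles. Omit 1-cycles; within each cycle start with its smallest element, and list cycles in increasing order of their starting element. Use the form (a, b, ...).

(a, c, e, f)(d, g)

Start at a and follow images: a → c → e → f → a, giving the cycle (a, c, e, f).
Continuing from each remaining unvisited element yields (a, c, e, f)(d, g).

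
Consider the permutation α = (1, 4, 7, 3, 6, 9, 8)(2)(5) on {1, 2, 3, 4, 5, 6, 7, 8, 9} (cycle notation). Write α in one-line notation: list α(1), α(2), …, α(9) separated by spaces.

4 2 6 7 5 9 3 1 8

Image by image: 1↦4, 2↦2, 3↦6, 4↦7, 5↦5, 6↦9, 7↦3, 8↦1, 9↦8.
So the one-line form is 4 2 6 7 5 9 3 1 8.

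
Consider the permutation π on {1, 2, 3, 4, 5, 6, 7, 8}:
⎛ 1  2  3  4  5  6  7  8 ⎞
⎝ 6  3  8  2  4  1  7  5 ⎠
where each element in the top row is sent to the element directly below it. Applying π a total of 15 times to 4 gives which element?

Tracing 4 → 2 → … returns to 4 after 5 steps, so 4 lies in a 5-cycle (2, 3, 8, 5, 4).
Since the cycle has length 5, π^15 acts on it the same as π^0 (15 mod 5 = 0).
So π^15(4) = 4.

4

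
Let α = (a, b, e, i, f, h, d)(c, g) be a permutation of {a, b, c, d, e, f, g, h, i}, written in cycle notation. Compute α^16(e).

f

e lies in the 7-cycle (a, b, e, i, f, h, d).
Since the cycle has length 7, α^16 acts on it the same as α^2 (16 mod 7 = 2).
Stepping 2 places around the cycle: e → i → f.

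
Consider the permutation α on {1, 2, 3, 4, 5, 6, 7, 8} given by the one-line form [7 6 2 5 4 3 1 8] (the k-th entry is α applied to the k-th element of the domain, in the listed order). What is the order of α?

Writing α as disjoint cycles, the cycle lengths are 3, 2, 2, 1.
Since disjoint cycles commute, ord(α) = lcm(3, 2, 2) = 6.

6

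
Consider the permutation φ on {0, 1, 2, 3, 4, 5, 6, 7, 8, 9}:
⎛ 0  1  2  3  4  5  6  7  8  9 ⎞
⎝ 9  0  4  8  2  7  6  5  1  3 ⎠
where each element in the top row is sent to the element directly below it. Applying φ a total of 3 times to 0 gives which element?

8

Tracing 0 → 9 → … returns to 0 after 5 steps, so 0 lies in a 5-cycle (0, 9, 3, 8, 1).
Advancing 3 steps from 0: 0 → 9 → 3 → 8.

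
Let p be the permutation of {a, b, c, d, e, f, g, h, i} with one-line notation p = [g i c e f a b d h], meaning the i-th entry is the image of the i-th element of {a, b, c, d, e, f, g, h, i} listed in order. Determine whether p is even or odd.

odd

In disjoint-cycle form the cycle lengths are 8, 1.
A cycle is odd iff its length is even; p has 1 even-length cycle, so sgn(p) = (−1)^1 and p is odd.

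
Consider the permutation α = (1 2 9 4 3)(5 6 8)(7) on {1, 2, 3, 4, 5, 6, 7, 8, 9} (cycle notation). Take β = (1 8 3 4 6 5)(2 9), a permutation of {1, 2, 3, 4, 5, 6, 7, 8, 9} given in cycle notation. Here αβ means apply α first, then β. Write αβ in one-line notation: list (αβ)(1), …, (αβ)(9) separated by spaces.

(αβ)(x) = β(α(x)). Computing each image: β(α(1)) = β(2) = 9, β(α(2)) = β(9) = 2, β(α(3)) = β(1) = 8, β(α(4)) = β(3) = 4, β(α(5)) = β(6) = 5, β(α(6)) = β(8) = 3, β(α(7)) = β(7) = 7, β(α(8)) = β(5) = 1, β(α(9)) = β(4) = 6.
Hence αβ = [9 2 8 4 5 3 7 1 6].

9 2 8 4 5 3 7 1 6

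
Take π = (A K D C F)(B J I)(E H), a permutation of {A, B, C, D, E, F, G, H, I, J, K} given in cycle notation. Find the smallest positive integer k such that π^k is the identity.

The disjoint cycles have lengths 5, 3, 2, 1.
The order of π is the least common multiple of its cycle lengths: lcm(5, 3, 2) = 30.

30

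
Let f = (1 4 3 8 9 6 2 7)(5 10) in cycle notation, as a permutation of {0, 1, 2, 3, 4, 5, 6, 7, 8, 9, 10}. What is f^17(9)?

6

9 lies in the 8-cycle (1 4 3 8 9 6 2 7).
Powers repeat with period 8 on this cycle, and 17 mod 8 = 1, so f^17(9) = f^1(9).
Advancing 1 step from 9: 9 → 6.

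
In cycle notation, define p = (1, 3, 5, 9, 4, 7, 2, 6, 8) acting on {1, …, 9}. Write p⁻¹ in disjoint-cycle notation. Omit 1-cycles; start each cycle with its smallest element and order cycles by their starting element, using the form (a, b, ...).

The inverse reverses each cycle.
After reversing and putting each cycle's least element first, p⁻¹ = (1, 8, 6, 2, 7, 4, 9, 5, 3).

(1, 8, 6, 2, 7, 4, 9, 5, 3)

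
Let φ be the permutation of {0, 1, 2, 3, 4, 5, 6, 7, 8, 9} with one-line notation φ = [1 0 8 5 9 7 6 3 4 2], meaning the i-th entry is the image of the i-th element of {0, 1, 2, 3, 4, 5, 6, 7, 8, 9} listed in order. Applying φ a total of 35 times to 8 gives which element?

Tracing 8 → 4 → … returns to 8 after 4 steps, so 8 lies in a 4-cycle (2 8 4 9).
Since the cycle has length 4, φ^35 acts on it the same as φ^3 (35 mod 4 = 3).
Stepping 3 places around the cycle: 8 → 4 → 9 → 2.

2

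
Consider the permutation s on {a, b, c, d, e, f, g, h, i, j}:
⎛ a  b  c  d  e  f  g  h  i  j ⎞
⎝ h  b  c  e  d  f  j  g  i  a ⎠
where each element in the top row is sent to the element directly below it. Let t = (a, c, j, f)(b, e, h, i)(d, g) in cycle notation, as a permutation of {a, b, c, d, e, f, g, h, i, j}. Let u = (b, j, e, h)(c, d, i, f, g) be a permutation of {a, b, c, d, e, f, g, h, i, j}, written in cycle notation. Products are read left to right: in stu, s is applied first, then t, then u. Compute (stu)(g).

Apply the permutations in order: s(g) = j, then t(j) = f, then u(f) = g. So (stu)(g) = g.

g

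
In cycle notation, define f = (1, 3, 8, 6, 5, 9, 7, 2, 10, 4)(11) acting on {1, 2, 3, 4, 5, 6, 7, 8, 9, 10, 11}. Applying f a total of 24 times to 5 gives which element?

5 lies in the 10-cycle (1, 3, 8, 6, 5, 9, 7, 2, 10, 4).
On a 10-cycle, f^10 is the identity, so f^24 = f^4 there (24 ≡ 4 mod 10).
Advancing 4 steps from 5: 5 → 9 → 7 → 2 → 10.

10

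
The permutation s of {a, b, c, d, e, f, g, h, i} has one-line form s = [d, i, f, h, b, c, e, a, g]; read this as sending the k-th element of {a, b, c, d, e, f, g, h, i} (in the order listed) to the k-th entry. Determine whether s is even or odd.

In disjoint-cycle form the cycle lengths are 4, 3, 2.
A cycle of length ℓ contributes ℓ−1 transpositions, so s is a product of 3 + 2 + 1 = 6 transpositions — even.

even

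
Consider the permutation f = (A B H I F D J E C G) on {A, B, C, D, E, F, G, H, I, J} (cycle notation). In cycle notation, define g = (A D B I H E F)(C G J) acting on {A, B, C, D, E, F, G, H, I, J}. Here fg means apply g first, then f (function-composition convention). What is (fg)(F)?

First apply g: g(F) = A, then f(A) = B. Thus (fg)(F) = B.

B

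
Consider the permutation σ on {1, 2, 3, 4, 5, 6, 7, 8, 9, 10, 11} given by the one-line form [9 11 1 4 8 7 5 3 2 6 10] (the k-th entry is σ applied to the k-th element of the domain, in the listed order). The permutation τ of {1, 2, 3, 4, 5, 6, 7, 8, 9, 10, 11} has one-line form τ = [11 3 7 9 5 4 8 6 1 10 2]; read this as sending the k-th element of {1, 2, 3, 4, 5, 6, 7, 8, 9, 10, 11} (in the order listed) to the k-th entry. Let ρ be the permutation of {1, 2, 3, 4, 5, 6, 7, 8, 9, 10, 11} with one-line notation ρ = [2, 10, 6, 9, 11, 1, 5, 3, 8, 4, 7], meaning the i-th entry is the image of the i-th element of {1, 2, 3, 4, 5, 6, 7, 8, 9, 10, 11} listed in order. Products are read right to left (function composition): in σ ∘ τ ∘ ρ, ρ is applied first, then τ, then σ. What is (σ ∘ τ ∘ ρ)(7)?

8

Chase 7: ρ(7) = 5; τ(5) = 5; σ(5) = 8. Hence (σ ∘ τ ∘ ρ)(7) = 8.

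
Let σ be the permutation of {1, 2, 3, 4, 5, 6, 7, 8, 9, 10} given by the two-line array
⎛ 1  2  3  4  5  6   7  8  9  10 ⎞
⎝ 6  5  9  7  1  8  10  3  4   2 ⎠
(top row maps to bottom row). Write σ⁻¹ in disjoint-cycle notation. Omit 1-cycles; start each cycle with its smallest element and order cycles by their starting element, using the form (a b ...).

(1 5 2 10 7 4 9 3 8 6)

First write σ in disjoint cycles: (1 6 8 3 9 4 7 10 2 5).
The inverse reverses every cycle; in canonical form, σ⁻¹ = (1 5 2 10 7 4 9 3 8 6).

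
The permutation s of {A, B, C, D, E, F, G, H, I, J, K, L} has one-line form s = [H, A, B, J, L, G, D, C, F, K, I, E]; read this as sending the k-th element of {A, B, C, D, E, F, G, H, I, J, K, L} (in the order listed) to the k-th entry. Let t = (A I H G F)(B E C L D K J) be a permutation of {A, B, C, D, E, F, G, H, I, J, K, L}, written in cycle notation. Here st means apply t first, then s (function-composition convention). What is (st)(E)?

First apply t: t(E) = C, then s(C) = B. Thus (st)(E) = B.

B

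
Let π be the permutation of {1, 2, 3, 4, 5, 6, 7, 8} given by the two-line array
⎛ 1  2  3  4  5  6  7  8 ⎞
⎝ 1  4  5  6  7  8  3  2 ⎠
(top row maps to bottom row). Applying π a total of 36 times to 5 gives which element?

5

Tracing 5 → 7 → … returns to 5 after 3 steps, so 5 lies in a 3-cycle (3, 5, 7).
Powers repeat with period 3 on this cycle, and 36 mod 3 = 0, so π^36(5) = π^0(5).
So π^36(5) = 5.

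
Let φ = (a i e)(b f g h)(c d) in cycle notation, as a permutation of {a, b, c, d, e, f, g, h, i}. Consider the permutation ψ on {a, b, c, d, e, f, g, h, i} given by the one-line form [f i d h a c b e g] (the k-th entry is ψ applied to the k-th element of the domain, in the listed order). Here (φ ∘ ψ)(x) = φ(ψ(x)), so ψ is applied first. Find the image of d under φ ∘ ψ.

b

(φ ∘ ψ)(d) = φ(ψ(d)). ψ(d) = h, then φ(h) = b. So (φ ∘ ψ)(d) = b.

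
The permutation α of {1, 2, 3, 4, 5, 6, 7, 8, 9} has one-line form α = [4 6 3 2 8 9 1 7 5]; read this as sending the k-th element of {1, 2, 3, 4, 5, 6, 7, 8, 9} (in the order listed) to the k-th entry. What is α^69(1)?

Tracing 1 → 4 → … returns to 1 after 8 steps, so 1 lies in an 8-cycle (1, 4, 2, 6, 9, 5, 8, 7).
On an 8-cycle, α^8 is the identity, so α^69 = α^5 there (69 ≡ 5 mod 8).
Advancing 5 steps from 1: 1 → 4 → 2 → 6 → 9 → 5.

5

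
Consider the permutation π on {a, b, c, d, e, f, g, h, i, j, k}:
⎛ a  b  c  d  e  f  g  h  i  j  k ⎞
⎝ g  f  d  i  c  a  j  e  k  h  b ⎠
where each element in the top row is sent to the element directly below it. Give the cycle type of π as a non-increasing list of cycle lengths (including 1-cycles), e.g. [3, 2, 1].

The disjoint cycles are (a, g, j, h, e, c, d, i, k, b, f), with lengths 11 in non-increasing order.

[11]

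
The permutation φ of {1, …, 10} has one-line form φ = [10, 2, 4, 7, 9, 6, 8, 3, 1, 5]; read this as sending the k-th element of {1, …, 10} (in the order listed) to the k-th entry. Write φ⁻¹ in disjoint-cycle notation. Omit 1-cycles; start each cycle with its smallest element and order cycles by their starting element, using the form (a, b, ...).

(1, 9, 5, 10)(3, 8, 7, 4)

The cycle decomposition of φ is (1, 10, 5, 9)(3, 4, 7, 8).
The inverse reverses every cycle; in canonical form, φ⁻¹ = (1, 9, 5, 10)(3, 8, 7, 4).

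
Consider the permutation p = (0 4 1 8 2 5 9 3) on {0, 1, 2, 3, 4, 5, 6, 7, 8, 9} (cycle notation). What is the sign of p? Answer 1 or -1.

-1

The cycle lengths are 8, 1, 1.
A cycle of length ℓ contributes ℓ−1 transpositions, so p is a product of 7 transpositions — odd.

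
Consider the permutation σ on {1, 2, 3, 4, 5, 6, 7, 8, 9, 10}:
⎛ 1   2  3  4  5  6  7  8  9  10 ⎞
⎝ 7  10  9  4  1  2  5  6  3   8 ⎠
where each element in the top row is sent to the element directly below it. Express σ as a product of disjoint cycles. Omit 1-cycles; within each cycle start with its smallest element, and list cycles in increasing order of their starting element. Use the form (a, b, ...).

(1, 7, 5)(2, 10, 8, 6)(3, 9)

From 1: 1 → 7 → 5 → 1, closing the cycle (1, 7, 5).
Continuing from each remaining unvisited element yields (1, 7, 5)(2, 10, 8, 6)(3, 9).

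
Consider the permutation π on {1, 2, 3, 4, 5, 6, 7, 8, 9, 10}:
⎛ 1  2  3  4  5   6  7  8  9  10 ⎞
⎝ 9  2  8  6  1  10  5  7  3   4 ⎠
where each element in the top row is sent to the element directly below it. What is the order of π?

Writing π as disjoint cycles, the cycle lengths are 6, 3, 1.
The order is lcm(6, 3) = 6.

6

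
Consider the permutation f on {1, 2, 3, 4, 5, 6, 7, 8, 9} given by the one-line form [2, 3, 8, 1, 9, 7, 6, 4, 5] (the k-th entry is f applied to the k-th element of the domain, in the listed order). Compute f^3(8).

2

Tracing 8 → 4 → … returns to 8 after 5 steps, so 8 lies in a 5-cycle (1, 2, 3, 8, 4).
Advancing 3 steps from 8: 8 → 4 → 1 → 2.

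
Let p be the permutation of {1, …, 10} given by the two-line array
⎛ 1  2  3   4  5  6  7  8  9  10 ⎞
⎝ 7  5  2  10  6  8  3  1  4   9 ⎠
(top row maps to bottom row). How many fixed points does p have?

0

No element satisfies p(x) = x, so there are 0 fixed points.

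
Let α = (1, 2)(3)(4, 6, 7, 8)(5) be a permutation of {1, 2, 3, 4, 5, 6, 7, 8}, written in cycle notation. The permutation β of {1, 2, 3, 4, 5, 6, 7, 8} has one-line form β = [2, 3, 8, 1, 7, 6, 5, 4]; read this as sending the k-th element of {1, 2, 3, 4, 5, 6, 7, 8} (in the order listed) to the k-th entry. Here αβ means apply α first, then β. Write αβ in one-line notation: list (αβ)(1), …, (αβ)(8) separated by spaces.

3 2 8 6 7 5 4 1

(αβ)(x) = β(α(x)). Computing each image: β(α(1)) = β(2) = 3, β(α(2)) = β(1) = 2, β(α(3)) = β(3) = 8, β(α(4)) = β(6) = 6, β(α(5)) = β(5) = 7, β(α(6)) = β(7) = 5, β(α(7)) = β(8) = 4, β(α(8)) = β(4) = 1.
Hence αβ = [3 2 8 6 7 5 4 1].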